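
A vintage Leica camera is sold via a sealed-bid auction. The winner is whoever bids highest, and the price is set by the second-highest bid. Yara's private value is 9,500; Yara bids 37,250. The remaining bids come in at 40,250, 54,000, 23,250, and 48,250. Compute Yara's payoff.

Highest competing bid: 54,000.
Yara's bid 37,250 is not the highest, so Yara loses, pays nothing, and earns zero payoff.

0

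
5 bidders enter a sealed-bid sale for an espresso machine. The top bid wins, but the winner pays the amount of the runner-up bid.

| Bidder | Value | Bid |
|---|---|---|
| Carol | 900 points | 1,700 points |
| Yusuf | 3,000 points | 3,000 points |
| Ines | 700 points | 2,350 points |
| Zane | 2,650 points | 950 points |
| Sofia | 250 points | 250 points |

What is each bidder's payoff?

Carol 0 points, Yusuf 650 points, Ines 0 points, Zane 0 points, Sofia 0 points.

Ranking the bids: Yusuf 3,000 points; Ines 2,350 points; Carol 1,700 points; Zane 950 points; Sofia 250 points.
Yusuf has the top bid and wins; the price is the second-highest bid, 2,350 points.
Yusuf's payoff = 3,000 points − 2,350 points = 650 points. All other bidders lose, so their payoff is 0.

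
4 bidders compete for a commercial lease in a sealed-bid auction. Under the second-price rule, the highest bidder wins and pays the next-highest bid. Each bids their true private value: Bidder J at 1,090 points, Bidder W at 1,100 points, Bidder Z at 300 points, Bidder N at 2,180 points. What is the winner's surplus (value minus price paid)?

Sorted high to low: Bidder N 2,180 points, then Bidder W 1,100 points, then Bidder J 1,090 points, then Bidder Z 300 points.
Bidder N wins with the top bid and pays the second-highest, 1,100 points.
Surplus = 2,180 points − 1,100 points = 1,080 points.

1,080 points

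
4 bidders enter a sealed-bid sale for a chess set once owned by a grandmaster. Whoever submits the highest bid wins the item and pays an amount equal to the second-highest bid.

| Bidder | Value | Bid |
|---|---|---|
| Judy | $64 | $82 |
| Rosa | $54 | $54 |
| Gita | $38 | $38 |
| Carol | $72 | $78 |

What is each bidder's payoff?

Sorted high to low: Judy $82 > Carol $78 > Rosa $54 > Gita $38.
Judy has the top bid and wins; the price is the second-highest bid, $78.
Judy's payoff = $64 − $78 = -$14. All other bidders lose, so their payoff is 0.

Payoffs: Judy -$14, Rosa $0, Gita $0, Carol $0.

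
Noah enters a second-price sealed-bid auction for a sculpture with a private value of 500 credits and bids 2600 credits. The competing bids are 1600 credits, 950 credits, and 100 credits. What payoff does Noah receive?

Payoff = -1100 credits.

Highest competing bid: 1600 credits.
Noah's bid 2600 credits is the highest overall, so Noah wins and pays the second-highest bid, 1600 credits.
Payoff = value − price = 500 credits − 1600 credits = -1100 credits.
Overbidding won the item at a price above value — truthful bidding would have avoided this loss.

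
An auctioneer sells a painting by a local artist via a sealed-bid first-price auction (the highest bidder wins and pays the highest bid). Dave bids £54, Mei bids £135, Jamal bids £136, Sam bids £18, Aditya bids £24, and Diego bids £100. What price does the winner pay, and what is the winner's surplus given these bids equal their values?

Ranking the bids: Jamal £136, then Mei £135, then Diego £100, then Dave £54, then Aditya £24, then Sam £18.
Jamal is the highest bidder, so Jamal wins.
Under the first-price rule, the price is the highest bid: £136.
Surplus = £136 − £136 = £0.

Price £136; surplus £0.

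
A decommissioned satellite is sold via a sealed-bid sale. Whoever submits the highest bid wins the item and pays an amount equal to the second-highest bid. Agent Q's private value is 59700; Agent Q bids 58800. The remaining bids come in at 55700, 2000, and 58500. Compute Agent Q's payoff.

Highest competing bid: 58500.
Agent Q's bid 58800 is the highest overall, so Agent Q wins and pays the second-highest bid, 58500.
Payoff = value − price = 59700 − 58500 = 1200.

Agent Q's payoff: 1200.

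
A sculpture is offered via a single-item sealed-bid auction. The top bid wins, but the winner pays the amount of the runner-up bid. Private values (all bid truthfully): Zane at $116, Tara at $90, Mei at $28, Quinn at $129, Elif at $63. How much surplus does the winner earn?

Surplus = $13.

Bids in descending order: Quinn $129, then Zane $116, then Tara $90, then Elif $63, then Mei $28.
Quinn wins with the top bid and pays the second-highest, $116.
Surplus = $129 − $116 = $13.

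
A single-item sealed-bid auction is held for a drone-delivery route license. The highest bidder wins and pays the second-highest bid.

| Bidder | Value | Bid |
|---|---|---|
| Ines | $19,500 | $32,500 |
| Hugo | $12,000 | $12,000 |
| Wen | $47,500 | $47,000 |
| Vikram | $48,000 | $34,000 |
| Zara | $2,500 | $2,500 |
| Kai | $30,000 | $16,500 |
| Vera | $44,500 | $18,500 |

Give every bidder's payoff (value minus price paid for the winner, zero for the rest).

Payoffs: Ines $0, Hugo $0, Wen $13,500, Vikram $0, Zara $0, Kai $0, Vera $0.

Bids in descending order: Wen $47,000; Vikram $34,000; Ines $32,500; Vera $18,500; Kai $16,500; Hugo $12,000; Zara $2,500.
Wen has the top bid and wins; the price is the second-highest bid, $34,000.
Wen's payoff = $47,500 − $34,000 = $13,500. All other bidders lose, so their payoff is 0.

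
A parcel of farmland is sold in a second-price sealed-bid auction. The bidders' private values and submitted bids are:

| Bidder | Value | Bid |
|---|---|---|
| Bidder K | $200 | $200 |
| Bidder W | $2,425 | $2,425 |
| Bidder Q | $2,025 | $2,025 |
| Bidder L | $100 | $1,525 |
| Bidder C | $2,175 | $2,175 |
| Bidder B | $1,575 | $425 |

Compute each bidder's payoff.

Bids in descending order: Bidder W $2,425; Bidder C $2,175; Bidder Q $2,025; Bidder L $1,525; Bidder B $425; Bidder K $200.
Bidder W has the top bid and wins; the price is the second-highest bid, $2,175.
Bidder W's payoff = $2,425 − $2,175 = $250. All other bidders lose, so their payoff is 0.

Bidder K $0, Bidder W $250, Bidder Q $0, Bidder L $0, Bidder C $0, Bidder B $0.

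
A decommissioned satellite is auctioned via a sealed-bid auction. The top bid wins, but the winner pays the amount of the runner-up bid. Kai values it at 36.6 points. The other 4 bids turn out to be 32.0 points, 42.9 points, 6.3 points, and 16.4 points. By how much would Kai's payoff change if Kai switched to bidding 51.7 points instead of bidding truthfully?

The highest competing bid is 42.9 points.
Bidding truthfully at 36.6 points: the top bid is 42.9 points (a rival), so Kai loses. Payoff = 0.0 points.
Bidding 51.7 points: Kai has the top bid, wins, and pays the second-highest bid 42.9 points. Payoff = 36.6 points − 42.9 points = -6.3 points.
Change = -6.3 points − 0.0 points = -6.3 points.

Change in payoff: -6.3 points.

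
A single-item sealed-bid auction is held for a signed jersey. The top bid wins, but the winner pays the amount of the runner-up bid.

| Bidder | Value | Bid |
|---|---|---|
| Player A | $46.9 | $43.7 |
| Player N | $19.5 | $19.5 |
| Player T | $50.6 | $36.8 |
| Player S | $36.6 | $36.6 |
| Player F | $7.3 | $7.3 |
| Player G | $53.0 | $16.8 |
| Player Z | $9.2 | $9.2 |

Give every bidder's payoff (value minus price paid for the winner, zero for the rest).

Ranking the bids: Player A $43.7, then Player T $36.8, then Player S $36.6, then Player N $19.5, then Player G $16.8, then Player Z $9.2, then Player F $7.3.
Player A has the top bid and wins; the price is the second-highest bid, $36.8.
Player A's payoff = $46.9 − $36.8 = $10.1. All other bidders lose, so their payoff is 0.

Payoffs: Player A $10.1, Player N $0.0, Player T $0.0, Player S $0.0, Player F $0.0, Player G $0.0, Player Z $0.0.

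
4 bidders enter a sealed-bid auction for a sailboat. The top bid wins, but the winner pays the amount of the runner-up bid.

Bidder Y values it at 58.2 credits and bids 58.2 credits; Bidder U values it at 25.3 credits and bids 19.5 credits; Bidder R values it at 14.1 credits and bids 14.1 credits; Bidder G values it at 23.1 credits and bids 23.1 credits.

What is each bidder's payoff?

Bids in descending order: Bidder Y 58.2 credits; Bidder G 23.1 credits; Bidder U 19.5 credits; Bidder R 14.1 credits.
Bidder Y has the top bid and wins; the price is the second-highest bid, 23.1 credits.
Bidder Y's payoff = 58.2 credits − 23.1 credits = 35.1 credits. All other bidders lose, so their payoff is 0.

Payoffs: Bidder Y 35.1 credits, Bidder U 0.0 credits, Bidder R 0.0 credits, Bidder G 0.0 credits.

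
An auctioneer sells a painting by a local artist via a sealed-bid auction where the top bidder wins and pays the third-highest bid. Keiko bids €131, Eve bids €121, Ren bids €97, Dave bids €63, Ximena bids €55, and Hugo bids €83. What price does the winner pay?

Price paid: €97.

Bids in descending order: Keiko €131, then Eve €121, then Ren €97, then Hugo €83, then Dave €63, then Ximena €55.
Keiko is the highest bidder, so Keiko wins.
Under the third-price rule, the price is the third-highest bid: €97.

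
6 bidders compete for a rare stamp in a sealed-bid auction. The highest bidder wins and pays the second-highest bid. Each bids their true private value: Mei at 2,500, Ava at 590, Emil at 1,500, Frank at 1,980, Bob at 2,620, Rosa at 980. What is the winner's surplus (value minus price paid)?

Winner's surplus: 120.

Sorted high to low: Bob 2,620, then Mei 2,500, then Frank 1,980, then Emil 1,500, then Rosa 980, then Ava 590.
Bob wins with the top bid and pays the second-highest, 2,500.
Surplus = 2,620 − 2,500 = 120.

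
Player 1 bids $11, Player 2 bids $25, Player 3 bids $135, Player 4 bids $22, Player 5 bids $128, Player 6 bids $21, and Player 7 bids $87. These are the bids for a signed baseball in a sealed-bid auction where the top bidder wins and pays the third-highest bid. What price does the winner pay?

Price paid: $87.

Bids in descending order: Player 3 $135 > Player 5 $128 > Player 7 $87 > Player 2 $25 > Player 4 $22 > Player 6 $21 > Player 1 $11.
Player 3 is the highest bidder, so Player 3 wins.
Under the third-price rule, the price is the third-highest bid: $87.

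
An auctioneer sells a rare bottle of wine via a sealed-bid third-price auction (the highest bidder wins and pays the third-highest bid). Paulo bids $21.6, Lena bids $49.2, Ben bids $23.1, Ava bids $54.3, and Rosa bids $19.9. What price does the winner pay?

The winner pays $23.1.

Bids in descending order: Ava $54.3; Lena $49.2; Ben $23.1; Paulo $21.6; Rosa $19.9.
Ava is the highest bidder, so Ava wins.
Under the third-price rule, the price is the third-highest bid: $23.1.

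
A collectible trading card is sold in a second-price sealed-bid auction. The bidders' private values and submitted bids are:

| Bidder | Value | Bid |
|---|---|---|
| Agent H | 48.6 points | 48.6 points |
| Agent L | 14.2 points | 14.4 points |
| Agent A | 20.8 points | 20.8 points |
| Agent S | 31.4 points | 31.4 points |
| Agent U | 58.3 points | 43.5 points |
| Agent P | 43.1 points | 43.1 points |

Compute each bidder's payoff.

Payoffs: Agent H 5.1 points, Agent L 0.0 points, Agent A 0.0 points, Agent S 0.0 points, Agent U 0.0 points, Agent P 0.0 points.

Bids in descending order: Agent H 48.6 points, then Agent U 43.5 points, then Agent P 43.1 points, then Agent S 31.4 points, then Agent A 20.8 points, then Agent L 14.4 points.
Agent H has the top bid and wins; the price is the second-highest bid, 43.5 points.
Agent H's payoff = 48.6 points − 43.5 points = 5.1 points. All other bidders lose, so their payoff is 0.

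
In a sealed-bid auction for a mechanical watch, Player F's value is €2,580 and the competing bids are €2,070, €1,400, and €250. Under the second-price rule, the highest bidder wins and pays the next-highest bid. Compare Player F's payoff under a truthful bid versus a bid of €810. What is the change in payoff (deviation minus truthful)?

The highest competing bid is €2,070.
Bidding truthfully at €2,580: Player F has the top bid, wins, and pays the second-highest bid €2,070. Payoff = €2,580 − €2,070 = €510.
Bidding €810: the top bid is €2,070 (a rival), so Player F loses. Payoff = €0.
Change = €0 − €510 = -€510.

-€510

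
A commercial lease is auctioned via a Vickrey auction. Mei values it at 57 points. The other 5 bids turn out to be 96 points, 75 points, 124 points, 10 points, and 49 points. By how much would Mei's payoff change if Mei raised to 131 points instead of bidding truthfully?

Payoff change: -67 points.

The highest competing bid is 124 points.
Bidding truthfully at 57 points: the top bid is 124 points (a rival), so Mei loses. Payoff = 0 points.
Bidding 131 points: Mei has the top bid, wins, and pays the second-highest bid 124 points. Payoff = 57 points − 124 points = -67 points.
Change = -67 points − 0 points = -67 points.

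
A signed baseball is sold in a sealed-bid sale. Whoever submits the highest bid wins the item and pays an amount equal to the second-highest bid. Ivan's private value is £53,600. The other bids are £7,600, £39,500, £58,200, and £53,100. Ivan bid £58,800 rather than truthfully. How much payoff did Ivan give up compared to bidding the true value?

£4,600

The highest competing bid is £58,200.
Bidding truthfully at £53,600: the top bid is £58,200 (a rival), so Ivan loses. Payoff = £0.
Bidding £58,800: Ivan has the top bid, wins, and pays the second-highest bid £58,200. Payoff = £53,600 − £58,200 = -£4,600.
Regret = truthful payoff − actual payoff = £0 − -£4,600 = £4,600.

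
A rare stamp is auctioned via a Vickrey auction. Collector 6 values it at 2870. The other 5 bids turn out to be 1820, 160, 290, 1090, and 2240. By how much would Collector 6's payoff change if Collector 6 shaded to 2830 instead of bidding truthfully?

The highest competing bid is 2240.
Bidding truthfully at 2870: Collector 6 has the top bid, wins, and pays the second-highest bid 2240. Payoff = 2870 − 2240 = 630.
Bidding 2830: Collector 6 has the top bid, wins, and pays the second-highest bid 2240. Payoff = 2870 − 2240 = 630.
Change = 630 − 630 = 0.

Change in payoff: 0.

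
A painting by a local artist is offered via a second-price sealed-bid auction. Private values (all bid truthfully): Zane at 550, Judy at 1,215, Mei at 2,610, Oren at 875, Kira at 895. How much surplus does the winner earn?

Sorted high to low: Mei 2,610 > Judy 1,215 > Kira 895 > Oren 875 > Zane 550.
Mei wins with the top bid and pays the second-highest, 1,215.
Surplus = 2,610 − 1,215 = 1,395.

Winner's surplus: 1,395.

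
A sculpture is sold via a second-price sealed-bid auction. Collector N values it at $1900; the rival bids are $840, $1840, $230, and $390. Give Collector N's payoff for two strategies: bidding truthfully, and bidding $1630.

(a) $60  (b) $0

The highest competing bid is $1840.
Bidding truthfully at $1900: Collector N has the top bid, wins, and pays the second-highest bid $1840. Payoff = $1900 − $1840 = $60.
Bidding $1630: the top bid is $1840 (a rival), so Collector N loses. Payoff = $0.
This is the dominant-strategy logic: truthful bidding weakly beats any alternative.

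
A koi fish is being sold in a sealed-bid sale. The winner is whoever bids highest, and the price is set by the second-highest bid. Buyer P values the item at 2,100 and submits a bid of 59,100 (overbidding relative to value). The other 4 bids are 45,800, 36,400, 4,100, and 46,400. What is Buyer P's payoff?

Highest competing bid: 46,400.
Buyer P's bid 59,100 is the highest overall, so Buyer P wins and pays the second-highest bid, 46,400.
Payoff = value − price = 2,100 − 46,400 = -44,300.
Overbidding won the item at a price above value — truthful bidding would have avoided this loss.

Payoff = -44,300.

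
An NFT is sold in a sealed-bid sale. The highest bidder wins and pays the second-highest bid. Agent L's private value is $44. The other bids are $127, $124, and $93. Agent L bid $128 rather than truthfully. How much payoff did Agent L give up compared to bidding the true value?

The highest competing bid is $127.
Bidding truthfully at $44: the top bid is $127 (a rival), so Agent L loses. Payoff = $0.
Bidding $128: Agent L has the top bid, wins, and pays the second-highest bid $127. Payoff = $44 − $127 = -$83.
Regret = truthful payoff − actual payoff = $0 − -$83 = $83.

Payoff forgone: $83.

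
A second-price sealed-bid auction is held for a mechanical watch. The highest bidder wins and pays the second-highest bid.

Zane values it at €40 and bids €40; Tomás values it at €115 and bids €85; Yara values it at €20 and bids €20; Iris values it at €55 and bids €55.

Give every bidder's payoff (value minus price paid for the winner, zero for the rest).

Payoffs: Zane €0, Tomás €60, Yara €0, Iris €0.

Ranking the bids: Tomás €85, then Iris €55, then Zane €40, then Yara €20.
Tomás has the top bid and wins; the price is the second-highest bid, €55.
Tomás's payoff = €115 − €55 = €60. All other bidders lose, so their payoff is 0.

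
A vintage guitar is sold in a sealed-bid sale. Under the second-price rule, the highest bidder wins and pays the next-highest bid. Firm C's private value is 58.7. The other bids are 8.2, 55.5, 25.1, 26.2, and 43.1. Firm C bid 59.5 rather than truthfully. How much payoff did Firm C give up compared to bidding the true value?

The highest competing bid is 55.5.
Bidding truthfully at 58.7: Firm C has the top bid, wins, and pays the second-highest bid 55.5. Payoff = 58.7 − 55.5 = 3.2.
Bidding 59.5: Firm C has the top bid, wins, and pays the second-highest bid 55.5. Payoff = 58.7 − 55.5 = 3.2.
Regret = truthful payoff − actual payoff = 3.2 − 3.2 = 0.0.

Payoff forgone: 0.0.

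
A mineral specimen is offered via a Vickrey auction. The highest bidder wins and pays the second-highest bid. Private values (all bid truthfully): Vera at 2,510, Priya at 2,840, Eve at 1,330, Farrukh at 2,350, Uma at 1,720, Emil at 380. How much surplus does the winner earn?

Ranking the bids: Priya 2,840 > Vera 2,510 > Farrukh 2,350 > Uma 1,720 > Eve 1,330 > Emil 380.
Priya wins with the top bid and pays the second-highest, 2,510.
Surplus = 2,840 − 2,510 = 330.

330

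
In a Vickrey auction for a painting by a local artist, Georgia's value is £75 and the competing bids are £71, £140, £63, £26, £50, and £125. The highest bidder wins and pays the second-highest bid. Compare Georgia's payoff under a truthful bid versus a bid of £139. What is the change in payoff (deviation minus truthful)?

The highest competing bid is £140.
Bidding truthfully at £75: the top bid is £140 (a rival), so Georgia loses. Payoff = £0.
Bidding £139: the top bid is £140 (a rival), so Georgia loses. Payoff = £0.
Change = £0 − £0 = £0.

Change in payoff: £0.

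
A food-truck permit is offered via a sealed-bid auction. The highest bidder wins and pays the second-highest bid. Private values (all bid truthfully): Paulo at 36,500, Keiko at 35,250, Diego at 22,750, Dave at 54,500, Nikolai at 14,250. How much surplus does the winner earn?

18,000

Bids in descending order: Dave 54,500, then Paulo 36,500, then Keiko 35,250, then Diego 22,750, then Nikolai 14,250.
Dave wins with the top bid and pays the second-highest, 36,500.
Surplus = 54,500 − 36,500 = 18,000.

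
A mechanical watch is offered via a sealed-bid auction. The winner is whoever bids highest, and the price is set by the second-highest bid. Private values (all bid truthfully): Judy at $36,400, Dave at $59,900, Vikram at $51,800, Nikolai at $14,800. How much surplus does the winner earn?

Sorted high to low: Dave $59,900 > Vikram $51,800 > Judy $36,400 > Nikolai $14,800.
Dave wins with the top bid and pays the second-highest, $51,800.
Surplus = $59,900 − $51,800 = $8,100.

Winner's surplus: $8,100.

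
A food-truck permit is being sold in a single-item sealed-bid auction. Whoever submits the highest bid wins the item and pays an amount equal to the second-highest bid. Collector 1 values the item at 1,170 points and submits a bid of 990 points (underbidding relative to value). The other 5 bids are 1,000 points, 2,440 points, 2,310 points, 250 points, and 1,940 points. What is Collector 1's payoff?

0 points

Highest competing bid: 2,440 points.
Collector 1's bid 990 points is not the highest, so Collector 1 loses, pays nothing, and earns zero payoff.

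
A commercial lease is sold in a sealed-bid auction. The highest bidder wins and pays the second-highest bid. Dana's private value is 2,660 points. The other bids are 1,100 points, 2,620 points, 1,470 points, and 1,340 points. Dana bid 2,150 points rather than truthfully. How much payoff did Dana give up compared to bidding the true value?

Regret: 40 points.

The highest competing bid is 2,620 points.
Bidding truthfully at 2,660 points: Dana has the top bid, wins, and pays the second-highest bid 2,620 points. Payoff = 2,660 points − 2,620 points = 40 points.
Bidding 2,150 points: the top bid is 2,620 points (a rival), so Dana loses. Payoff = 0 points.
Regret = truthful payoff − actual payoff = 40 points − 0 points = 40 points.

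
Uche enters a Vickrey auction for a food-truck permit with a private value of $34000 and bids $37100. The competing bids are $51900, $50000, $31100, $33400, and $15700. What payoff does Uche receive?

Payoff = $0.

Highest competing bid: $51900.
Uche's bid $37100 is not the highest, so Uche loses, pays nothing, and earns zero payoff.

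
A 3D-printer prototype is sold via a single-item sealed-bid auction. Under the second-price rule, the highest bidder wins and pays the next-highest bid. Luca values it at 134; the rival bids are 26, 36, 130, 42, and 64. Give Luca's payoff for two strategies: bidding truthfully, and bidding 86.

Truthful: 4; alternative: 0.

The highest competing bid is 130.
Bidding truthfully at 134: Luca has the top bid, wins, and pays the second-highest bid 130. Payoff = 134 − 130 = 4.
Bidding 86: the top bid is 130 (a rival), so Luca loses. Payoff = 0.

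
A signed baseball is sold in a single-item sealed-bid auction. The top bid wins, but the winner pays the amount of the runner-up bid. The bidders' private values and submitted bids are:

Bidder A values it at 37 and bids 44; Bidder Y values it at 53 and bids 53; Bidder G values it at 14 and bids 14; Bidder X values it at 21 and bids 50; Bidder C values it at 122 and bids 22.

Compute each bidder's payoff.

Sorted high to low: Bidder Y 53 > Bidder X 50 > Bidder A 44 > Bidder C 22 > Bidder G 14.
Bidder Y has the top bid and wins; the price is the second-highest bid, 50.
Bidder Y's payoff = 53 − 50 = 3. All other bidders lose, so their payoff is 0.

Payoffs: Bidder A 0, Bidder Y 3, Bidder G 0, Bidder X 0, Bidder C 0.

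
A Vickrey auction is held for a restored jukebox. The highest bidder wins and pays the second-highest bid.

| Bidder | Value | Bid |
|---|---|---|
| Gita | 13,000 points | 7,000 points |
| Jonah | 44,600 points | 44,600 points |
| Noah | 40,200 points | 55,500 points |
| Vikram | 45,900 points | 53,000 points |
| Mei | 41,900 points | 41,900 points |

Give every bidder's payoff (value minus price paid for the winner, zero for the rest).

Ranking the bids: Noah 55,500 points, then Vikram 53,000 points, then Jonah 44,600 points, then Mei 41,900 points, then Gita 7,000 points.
Noah has the top bid and wins; the price is the second-highest bid, 53,000 points.
Noah's payoff = 40,200 points − 53,000 points = -12,800 points. All other bidders lose, so their payoff is 0.

Payoffs: Gita 0 points, Jonah 0 points, Noah -12,800 points, Vikram 0 points, Mei 0 points.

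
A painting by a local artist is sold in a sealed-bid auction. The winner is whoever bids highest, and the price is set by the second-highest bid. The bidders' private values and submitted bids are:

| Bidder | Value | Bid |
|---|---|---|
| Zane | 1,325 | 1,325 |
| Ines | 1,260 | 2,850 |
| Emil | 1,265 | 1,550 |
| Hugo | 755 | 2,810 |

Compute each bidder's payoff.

Bids in descending order: Ines 2,850, then Hugo 2,810, then Emil 1,550, then Zane 1,325.
Ines has the top bid and wins; the price is the second-highest bid, 2,810.
Ines's payoff = 1,260 − 2,810 = -1,550. All other bidders lose, so their payoff is 0.

Zane 0, Ines -1,550, Emil 0, Hugo 0.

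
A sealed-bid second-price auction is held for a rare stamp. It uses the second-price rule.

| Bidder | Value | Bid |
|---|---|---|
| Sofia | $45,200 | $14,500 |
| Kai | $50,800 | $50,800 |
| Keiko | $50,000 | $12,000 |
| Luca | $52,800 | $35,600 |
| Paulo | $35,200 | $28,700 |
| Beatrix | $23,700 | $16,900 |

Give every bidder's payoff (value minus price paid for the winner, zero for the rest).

Payoffs: Sofia $0, Kai $15,200, Keiko $0, Luca $0, Paulo $0, Beatrix $0.

Ranking the bids: Kai $50,800, then Luca $35,600, then Paulo $28,700, then Beatrix $16,900, then Sofia $14,500, then Keiko $12,000.
Kai has the top bid and wins; the price is the second-highest bid, $35,600.
Kai's payoff = $50,800 − $35,600 = $15,200. All other bidders lose, so their payoff is 0.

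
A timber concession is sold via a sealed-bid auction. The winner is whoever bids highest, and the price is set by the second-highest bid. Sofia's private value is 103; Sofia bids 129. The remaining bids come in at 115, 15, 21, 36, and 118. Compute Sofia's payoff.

Payoff = -15.

Highest competing bid: 118.
Sofia's bid 129 is the highest overall, so Sofia wins and pays the second-highest bid, 118.
Payoff = value − price = 103 − 118 = -15.
Overbidding won the item at a price above value — truthful bidding would have avoided this loss.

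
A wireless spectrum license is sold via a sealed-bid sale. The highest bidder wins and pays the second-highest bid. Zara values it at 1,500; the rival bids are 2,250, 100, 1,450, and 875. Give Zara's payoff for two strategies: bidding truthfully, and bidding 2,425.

Truthful: 0; alternative: -750.

The highest competing bid is 2,250.
Bidding truthfully at 1,500: the top bid is 2,250 (a rival), so Zara loses. Payoff = 0.
Bidding 2,425: Zara has the top bid, wins, and pays the second-highest bid 2,250. Payoff = 1,500 − 2,250 = -750.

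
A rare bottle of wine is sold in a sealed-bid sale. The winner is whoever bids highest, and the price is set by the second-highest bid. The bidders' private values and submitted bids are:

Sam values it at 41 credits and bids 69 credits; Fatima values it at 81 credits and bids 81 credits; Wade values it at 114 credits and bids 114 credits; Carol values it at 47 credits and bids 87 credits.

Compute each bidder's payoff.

Bids in descending order: Wade 114 credits, then Carol 87 credits, then Fatima 81 credits, then Sam 69 credits.
Wade has the top bid and wins; the price is the second-highest bid, 87 credits.
Wade's payoff = 114 credits − 87 credits = 27 credits. All other bidders lose, so their payoff is 0.

Payoffs: Sam 0 credits, Fatima 0 credits, Wade 27 credits, Carol 0 credits.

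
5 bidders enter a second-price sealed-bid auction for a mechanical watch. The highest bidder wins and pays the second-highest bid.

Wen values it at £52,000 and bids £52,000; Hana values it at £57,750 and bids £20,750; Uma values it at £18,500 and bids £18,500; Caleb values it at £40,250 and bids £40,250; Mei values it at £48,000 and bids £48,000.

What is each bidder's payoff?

Wen £4,000, Hana £0, Uma £0, Caleb £0, Mei £0.

Sorted high to low: Wen £52,000 > Mei £48,000 > Caleb £40,250 > Hana £20,750 > Uma £18,500.
Wen has the top bid and wins; the price is the second-highest bid, £48,000.
Wen's payoff = £52,000 − £48,000 = £4,000. All other bidders lose, so their payoff is 0.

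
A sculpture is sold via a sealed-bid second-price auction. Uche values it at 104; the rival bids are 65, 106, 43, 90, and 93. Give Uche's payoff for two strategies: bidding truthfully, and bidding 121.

The highest competing bid is 106.
Bidding truthfully at 104: the top bid is 106 (a rival), so Uche loses. Payoff = 0.
Bidding 121: Uche has the top bid, wins, and pays the second-highest bid 106. Payoff = 104 − 106 = -2.

(a) 0  (b) -2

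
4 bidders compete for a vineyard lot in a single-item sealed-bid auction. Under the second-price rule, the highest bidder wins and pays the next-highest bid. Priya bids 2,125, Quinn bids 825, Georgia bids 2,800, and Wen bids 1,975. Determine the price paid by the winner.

2,125

Ordered from highest: Georgia 2,800 > Priya 2,125 > Wen 1,975 > Quinn 825.
Georgia has the highest bid, so Georgia wins.
The second-highest bid is 2,125, so that is what Georgia pays.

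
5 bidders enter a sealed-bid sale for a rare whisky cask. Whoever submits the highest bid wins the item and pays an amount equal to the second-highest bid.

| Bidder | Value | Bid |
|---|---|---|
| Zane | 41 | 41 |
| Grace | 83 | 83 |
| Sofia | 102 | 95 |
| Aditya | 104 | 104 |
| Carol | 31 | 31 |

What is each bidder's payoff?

Payoffs: Zane 0, Grace 0, Sofia 0, Aditya 9, Carol 0.

Ranking the bids: Aditya 104; Sofia 95; Grace 83; Zane 41; Carol 31.
Aditya has the top bid and wins; the price is the second-highest bid, 95.
Aditya's payoff = 104 − 95 = 9. All other bidders lose, so their payoff is 0.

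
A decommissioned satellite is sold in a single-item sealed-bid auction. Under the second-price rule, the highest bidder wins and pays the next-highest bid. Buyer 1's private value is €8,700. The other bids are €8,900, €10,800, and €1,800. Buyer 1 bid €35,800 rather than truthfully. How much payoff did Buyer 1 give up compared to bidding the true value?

The highest competing bid is €10,800.
Bidding truthfully at €8,700: the top bid is €10,800 (a rival), so Buyer 1 loses. Payoff = €0.
Bidding €35,800: Buyer 1 has the top bid, wins, and pays the second-highest bid €10,800. Payoff = €8,700 − €10,800 = -€2,100.
Regret = truthful payoff − actual payoff = €0 − -€2,100 = €2,100.

Payoff forgone: €2,100.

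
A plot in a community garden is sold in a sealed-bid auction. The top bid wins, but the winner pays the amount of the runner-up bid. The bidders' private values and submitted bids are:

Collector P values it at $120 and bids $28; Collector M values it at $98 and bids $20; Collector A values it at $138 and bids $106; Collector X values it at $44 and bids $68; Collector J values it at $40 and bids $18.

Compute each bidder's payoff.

Sorted high to low: Collector A $106 > Collector X $68 > Collector P $28 > Collector M $20 > Collector J $18.
Collector A has the top bid and wins; the price is the second-highest bid, $68.
Collector A's payoff = $138 − $68 = $70. All other bidders lose, so their payoff is 0.

Payoffs: Collector P $0, Collector M $0, Collector A $70, Collector X $0, Collector J $0.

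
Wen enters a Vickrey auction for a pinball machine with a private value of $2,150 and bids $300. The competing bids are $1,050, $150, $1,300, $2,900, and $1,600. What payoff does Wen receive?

Wen's payoff: $0.

Highest competing bid: $2,900.
Wen's bid $300 is not the highest, so Wen loses, pays nothing, and earns zero payoff.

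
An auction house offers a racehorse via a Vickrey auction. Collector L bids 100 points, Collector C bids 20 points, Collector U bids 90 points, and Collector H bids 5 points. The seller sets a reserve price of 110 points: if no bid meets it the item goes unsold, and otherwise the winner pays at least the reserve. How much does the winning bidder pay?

Sorted high to low: Collector L 100 points; Collector U 90 points; Collector C 20 points; Collector H 5 points.
The top bid 100 points is below the reserve 110 points, so the item goes unsold and nothing is paid.

unsold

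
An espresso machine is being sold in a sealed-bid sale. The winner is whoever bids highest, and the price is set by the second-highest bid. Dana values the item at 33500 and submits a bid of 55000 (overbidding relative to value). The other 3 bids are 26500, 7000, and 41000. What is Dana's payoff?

Dana's payoff: -7500.

Highest competing bid: 41000.
Dana's bid 55000 is the highest overall, so Dana wins and pays the second-highest bid, 41000.
Payoff = value − price = 33500 − 41000 = -7500.
Overbidding won the item at a price above value — truthful bidding would have avoided this loss.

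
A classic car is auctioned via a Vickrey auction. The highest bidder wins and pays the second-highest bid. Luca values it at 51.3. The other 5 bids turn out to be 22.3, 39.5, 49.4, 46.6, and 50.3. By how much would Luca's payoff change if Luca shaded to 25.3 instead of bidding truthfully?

Payoff change: -1.0.

The highest competing bid is 50.3.
Bidding truthfully at 51.3: Luca has the top bid, wins, and pays the second-highest bid 50.3. Payoff = 51.3 − 50.3 = 1.0.
Bidding 25.3: the top bid is 50.3 (a rival), so Luca loses. Payoff = 0.0.
Change = 0.0 − 1.0 = -1.0.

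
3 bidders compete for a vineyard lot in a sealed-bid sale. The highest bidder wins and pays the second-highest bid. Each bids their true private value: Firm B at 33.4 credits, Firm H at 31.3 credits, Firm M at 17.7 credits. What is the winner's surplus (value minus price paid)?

Winner's surplus: 2.1 credits.

Ordered from highest: Firm B 33.4 credits; Firm H 31.3 credits; Firm M 17.7 credits.
Firm B wins with the top bid and pays the second-highest, 31.3 credits.
Surplus = 33.4 credits − 31.3 credits = 2.1 credits.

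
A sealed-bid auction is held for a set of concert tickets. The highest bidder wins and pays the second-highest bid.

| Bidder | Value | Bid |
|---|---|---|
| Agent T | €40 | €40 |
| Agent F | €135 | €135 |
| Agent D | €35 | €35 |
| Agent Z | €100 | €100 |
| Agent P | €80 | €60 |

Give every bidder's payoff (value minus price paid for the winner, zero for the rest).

Agent T €0, Agent F €35, Agent D €0, Agent Z €0, Agent P €0.

Sorted high to low: Agent F €135 > Agent Z €100 > Agent P €60 > Agent T €40 > Agent D €35.
Agent F has the top bid and wins; the price is the second-highest bid, €100.
Agent F's payoff = €135 − €100 = €35. All other bidders lose, so their payoff is 0.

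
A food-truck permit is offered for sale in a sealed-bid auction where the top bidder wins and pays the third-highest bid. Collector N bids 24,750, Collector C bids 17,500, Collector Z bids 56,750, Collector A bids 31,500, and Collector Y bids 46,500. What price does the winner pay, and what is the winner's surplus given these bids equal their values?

Ranking the bids: Collector Z 56,750 > Collector Y 46,500 > Collector A 31,500 > Collector N 24,750 > Collector C 17,500.
Collector Z is the highest bidder, so Collector Z wins.
Under the third-price rule, the price is the third-highest bid: 31,500.
Surplus = 56,750 − 31,500 = 25,250.

The winner pays 31,500 for a surplus of 25,250.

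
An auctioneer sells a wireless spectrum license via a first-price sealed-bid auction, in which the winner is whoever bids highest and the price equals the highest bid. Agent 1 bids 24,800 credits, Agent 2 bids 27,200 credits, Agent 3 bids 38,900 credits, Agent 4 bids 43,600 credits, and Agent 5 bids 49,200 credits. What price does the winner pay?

Ranking the bids: Agent 5 49,200 credits > Agent 4 43,600 credits > Agent 3 38,900 credits > Agent 2 27,200 credits > Agent 1 24,800 credits.
Agent 5 is the highest bidder, so Agent 5 wins.
Under the first-price rule, the price is the highest bid: 49,200 credits.

The winner pays 49,200 credits.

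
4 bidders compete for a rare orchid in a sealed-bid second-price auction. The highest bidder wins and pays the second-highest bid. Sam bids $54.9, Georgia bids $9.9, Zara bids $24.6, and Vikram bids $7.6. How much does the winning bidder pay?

Ordered from highest: Sam $54.9 > Zara $24.6 > Georgia $9.9 > Vikram $7.6.
Sam has the highest bid, so Sam wins.
The second-highest bid is $24.6, so that is what Sam pays.

Price paid: $24.6.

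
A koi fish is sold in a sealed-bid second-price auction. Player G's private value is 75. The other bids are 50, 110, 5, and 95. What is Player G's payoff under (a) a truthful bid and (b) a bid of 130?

Truthful: 0; alternative: -35.

The highest competing bid is 110.
Bidding truthfully at 75: the top bid is 110 (a rival), so Player G loses. Payoff = 0.
Bidding 130: Player G has the top bid, wins, and pays the second-highest bid 110. Payoff = 75 − 110 = -35.
Deviating from a truthful bid can only lose payoff in a second-price auction — never gain.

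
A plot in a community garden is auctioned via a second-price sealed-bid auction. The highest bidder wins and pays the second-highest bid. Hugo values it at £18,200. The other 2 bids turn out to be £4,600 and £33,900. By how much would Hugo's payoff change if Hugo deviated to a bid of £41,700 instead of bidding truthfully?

Change in payoff: -£15,700.

The highest competing bid is £33,900.
Bidding truthfully at £18,200: the top bid is £33,900 (a rival), so Hugo loses. Payoff = £0.
Bidding £41,700: Hugo has the top bid, wins, and pays the second-highest bid £33,900. Payoff = £18,200 − £33,900 = -£15,700.
Change = -£15,700 − £0 = -£15,700.
Deviating from a truthful bid can only lose payoff in a second-price auction — never gain.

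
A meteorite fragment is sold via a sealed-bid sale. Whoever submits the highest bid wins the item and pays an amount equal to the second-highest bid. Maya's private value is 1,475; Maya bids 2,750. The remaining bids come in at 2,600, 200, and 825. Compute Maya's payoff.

Payoff = -1,125.

Highest competing bid: 2,600.
Maya's bid 2,750 is the highest overall, so Maya wins and pays the second-highest bid, 2,600.
Payoff = value − price = 1,475 − 2,600 = -1,125.
Overbidding won the item at a price above value — truthful bidding would have avoided this loss.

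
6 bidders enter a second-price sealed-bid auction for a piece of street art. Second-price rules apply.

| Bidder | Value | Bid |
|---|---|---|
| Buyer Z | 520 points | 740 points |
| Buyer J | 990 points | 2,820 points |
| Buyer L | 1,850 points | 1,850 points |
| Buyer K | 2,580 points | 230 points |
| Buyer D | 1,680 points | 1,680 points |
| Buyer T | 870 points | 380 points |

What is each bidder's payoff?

Bids in descending order: Buyer J 2,820 points, then Buyer L 1,850 points, then Buyer D 1,680 points, then Buyer Z 740 points, then Buyer T 380 points, then Buyer K 230 points.
Buyer J has the top bid and wins; the price is the second-highest bid, 1,850 points.
Buyer J's payoff = 990 points − 1,850 points = -860 points. All other bidders lose, so their payoff is 0.

Buyer Z 0 points, Buyer J -860 points, Buyer L 0 points, Buyer K 0 points, Buyer D 0 points, Buyer T 0 points.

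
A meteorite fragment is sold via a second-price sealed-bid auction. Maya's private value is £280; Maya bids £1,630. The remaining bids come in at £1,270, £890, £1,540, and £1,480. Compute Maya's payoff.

Highest competing bid: £1,540.
Maya's bid £1,630 is the highest overall, so Maya wins and pays the second-highest bid, £1,540.
Payoff = value − price = £280 − £1,540 = -£1,260.

Payoff = -£1,260.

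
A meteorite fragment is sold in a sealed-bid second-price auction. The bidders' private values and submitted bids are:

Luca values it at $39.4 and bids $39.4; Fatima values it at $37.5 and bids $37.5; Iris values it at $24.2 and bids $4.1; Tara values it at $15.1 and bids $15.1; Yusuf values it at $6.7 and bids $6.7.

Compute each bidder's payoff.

Payoffs: Luca $1.9, Fatima $0.0, Iris $0.0, Tara $0.0, Yusuf $0.0.

Ordered from highest: Luca $39.4 > Fatima $37.5 > Tara $15.1 > Yusuf $6.7 > Iris $4.1.
Luca has the top bid and wins; the price is the second-highest bid, $37.5.
Luca's payoff = $39.4 − $37.5 = $1.9. All other bidders lose, so their payoff is 0.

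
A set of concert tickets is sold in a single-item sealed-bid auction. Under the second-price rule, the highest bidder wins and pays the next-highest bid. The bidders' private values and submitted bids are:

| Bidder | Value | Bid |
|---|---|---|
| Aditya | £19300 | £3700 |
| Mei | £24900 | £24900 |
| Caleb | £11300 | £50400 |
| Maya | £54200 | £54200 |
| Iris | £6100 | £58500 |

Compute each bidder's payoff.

Aditya £0, Mei £0, Caleb £0, Maya £0, Iris -£48100.

Ordered from highest: Iris £58500, then Maya £54200, then Caleb £50400, then Mei £24900, then Aditya £3700.
Iris has the top bid and wins; the price is the second-highest bid, £54200.
Iris's payoff = £6100 − £54200 = -£48100. All other bidders lose, so their payoff is 0.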